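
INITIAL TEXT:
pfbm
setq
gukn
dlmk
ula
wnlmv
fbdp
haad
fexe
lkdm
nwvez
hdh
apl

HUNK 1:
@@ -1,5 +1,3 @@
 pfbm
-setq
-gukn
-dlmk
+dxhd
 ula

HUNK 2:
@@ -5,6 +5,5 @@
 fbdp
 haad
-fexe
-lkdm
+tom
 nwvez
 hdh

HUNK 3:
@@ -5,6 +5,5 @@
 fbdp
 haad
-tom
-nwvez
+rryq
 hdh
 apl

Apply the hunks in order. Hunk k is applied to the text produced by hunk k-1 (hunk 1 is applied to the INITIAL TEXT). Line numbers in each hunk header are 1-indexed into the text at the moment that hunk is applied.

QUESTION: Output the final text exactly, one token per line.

Answer: pfbm
dxhd
ula
wnlmv
fbdp
haad
rryq
hdh
apl

Derivation:
Hunk 1: at line 1 remove [setq,gukn,dlmk] add [dxhd] -> 11 lines: pfbm dxhd ula wnlmv fbdp haad fexe lkdm nwvez hdh apl
Hunk 2: at line 5 remove [fexe,lkdm] add [tom] -> 10 lines: pfbm dxhd ula wnlmv fbdp haad tom nwvez hdh apl
Hunk 3: at line 5 remove [tom,nwvez] add [rryq] -> 9 lines: pfbm dxhd ula wnlmv fbdp haad rryq hdh apl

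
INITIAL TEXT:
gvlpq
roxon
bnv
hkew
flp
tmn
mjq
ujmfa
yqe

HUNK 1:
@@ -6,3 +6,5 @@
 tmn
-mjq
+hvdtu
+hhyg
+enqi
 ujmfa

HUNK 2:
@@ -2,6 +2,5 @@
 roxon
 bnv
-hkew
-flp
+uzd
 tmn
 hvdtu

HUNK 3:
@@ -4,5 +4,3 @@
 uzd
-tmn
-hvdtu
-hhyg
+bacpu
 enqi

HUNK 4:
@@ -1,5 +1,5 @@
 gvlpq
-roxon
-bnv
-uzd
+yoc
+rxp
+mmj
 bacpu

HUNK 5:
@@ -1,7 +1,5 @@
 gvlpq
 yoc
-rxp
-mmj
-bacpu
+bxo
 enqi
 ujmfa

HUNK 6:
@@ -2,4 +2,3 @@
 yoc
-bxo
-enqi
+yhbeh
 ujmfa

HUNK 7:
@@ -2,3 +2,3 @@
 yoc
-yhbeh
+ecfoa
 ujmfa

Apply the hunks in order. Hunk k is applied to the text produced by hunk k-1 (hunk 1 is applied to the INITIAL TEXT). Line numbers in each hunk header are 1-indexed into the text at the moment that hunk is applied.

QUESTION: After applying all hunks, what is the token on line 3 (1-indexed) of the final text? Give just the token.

Hunk 1: at line 6 remove [mjq] add [hvdtu,hhyg,enqi] -> 11 lines: gvlpq roxon bnv hkew flp tmn hvdtu hhyg enqi ujmfa yqe
Hunk 2: at line 2 remove [hkew,flp] add [uzd] -> 10 lines: gvlpq roxon bnv uzd tmn hvdtu hhyg enqi ujmfa yqe
Hunk 3: at line 4 remove [tmn,hvdtu,hhyg] add [bacpu] -> 8 lines: gvlpq roxon bnv uzd bacpu enqi ujmfa yqe
Hunk 4: at line 1 remove [roxon,bnv,uzd] add [yoc,rxp,mmj] -> 8 lines: gvlpq yoc rxp mmj bacpu enqi ujmfa yqe
Hunk 5: at line 1 remove [rxp,mmj,bacpu] add [bxo] -> 6 lines: gvlpq yoc bxo enqi ujmfa yqe
Hunk 6: at line 2 remove [bxo,enqi] add [yhbeh] -> 5 lines: gvlpq yoc yhbeh ujmfa yqe
Hunk 7: at line 2 remove [yhbeh] add [ecfoa] -> 5 lines: gvlpq yoc ecfoa ujmfa yqe
Final line 3: ecfoa

Answer: ecfoa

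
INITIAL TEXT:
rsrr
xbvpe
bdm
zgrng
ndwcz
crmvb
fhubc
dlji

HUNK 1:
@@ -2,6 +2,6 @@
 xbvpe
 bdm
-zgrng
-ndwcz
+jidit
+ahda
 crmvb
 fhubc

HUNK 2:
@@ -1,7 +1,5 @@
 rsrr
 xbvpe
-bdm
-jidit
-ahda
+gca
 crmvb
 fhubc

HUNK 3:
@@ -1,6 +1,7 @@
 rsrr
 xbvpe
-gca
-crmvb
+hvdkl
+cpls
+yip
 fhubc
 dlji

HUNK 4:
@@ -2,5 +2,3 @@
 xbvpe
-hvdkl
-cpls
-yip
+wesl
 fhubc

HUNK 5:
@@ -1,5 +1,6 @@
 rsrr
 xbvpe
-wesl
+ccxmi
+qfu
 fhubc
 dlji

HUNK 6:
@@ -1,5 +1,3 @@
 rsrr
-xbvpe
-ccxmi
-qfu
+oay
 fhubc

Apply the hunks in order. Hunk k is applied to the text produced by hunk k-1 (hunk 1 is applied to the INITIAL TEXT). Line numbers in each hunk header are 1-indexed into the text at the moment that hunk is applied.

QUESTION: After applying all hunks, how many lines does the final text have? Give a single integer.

Hunk 1: at line 2 remove [zgrng,ndwcz] add [jidit,ahda] -> 8 lines: rsrr xbvpe bdm jidit ahda crmvb fhubc dlji
Hunk 2: at line 1 remove [bdm,jidit,ahda] add [gca] -> 6 lines: rsrr xbvpe gca crmvb fhubc dlji
Hunk 3: at line 1 remove [gca,crmvb] add [hvdkl,cpls,yip] -> 7 lines: rsrr xbvpe hvdkl cpls yip fhubc dlji
Hunk 4: at line 2 remove [hvdkl,cpls,yip] add [wesl] -> 5 lines: rsrr xbvpe wesl fhubc dlji
Hunk 5: at line 1 remove [wesl] add [ccxmi,qfu] -> 6 lines: rsrr xbvpe ccxmi qfu fhubc dlji
Hunk 6: at line 1 remove [xbvpe,ccxmi,qfu] add [oay] -> 4 lines: rsrr oay fhubc dlji
Final line count: 4

Answer: 4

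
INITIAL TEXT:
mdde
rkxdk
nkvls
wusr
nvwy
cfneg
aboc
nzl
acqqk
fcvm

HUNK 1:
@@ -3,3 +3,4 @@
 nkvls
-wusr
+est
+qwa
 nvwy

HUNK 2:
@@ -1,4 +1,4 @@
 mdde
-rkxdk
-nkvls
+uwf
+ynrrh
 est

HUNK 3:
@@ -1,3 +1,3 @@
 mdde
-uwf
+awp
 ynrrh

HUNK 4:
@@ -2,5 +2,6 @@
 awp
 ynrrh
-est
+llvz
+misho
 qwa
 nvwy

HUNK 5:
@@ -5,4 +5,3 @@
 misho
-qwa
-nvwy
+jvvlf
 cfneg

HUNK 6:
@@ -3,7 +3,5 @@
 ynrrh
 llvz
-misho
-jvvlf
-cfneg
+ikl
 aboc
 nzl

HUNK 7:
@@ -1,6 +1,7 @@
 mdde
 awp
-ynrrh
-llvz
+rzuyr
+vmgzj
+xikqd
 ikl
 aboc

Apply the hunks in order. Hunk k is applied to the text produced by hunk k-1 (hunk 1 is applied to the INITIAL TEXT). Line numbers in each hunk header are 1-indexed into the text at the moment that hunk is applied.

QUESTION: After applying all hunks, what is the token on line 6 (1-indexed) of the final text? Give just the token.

Answer: ikl

Derivation:
Hunk 1: at line 3 remove [wusr] add [est,qwa] -> 11 lines: mdde rkxdk nkvls est qwa nvwy cfneg aboc nzl acqqk fcvm
Hunk 2: at line 1 remove [rkxdk,nkvls] add [uwf,ynrrh] -> 11 lines: mdde uwf ynrrh est qwa nvwy cfneg aboc nzl acqqk fcvm
Hunk 3: at line 1 remove [uwf] add [awp] -> 11 lines: mdde awp ynrrh est qwa nvwy cfneg aboc nzl acqqk fcvm
Hunk 4: at line 2 remove [est] add [llvz,misho] -> 12 lines: mdde awp ynrrh llvz misho qwa nvwy cfneg aboc nzl acqqk fcvm
Hunk 5: at line 5 remove [qwa,nvwy] add [jvvlf] -> 11 lines: mdde awp ynrrh llvz misho jvvlf cfneg aboc nzl acqqk fcvm
Hunk 6: at line 3 remove [misho,jvvlf,cfneg] add [ikl] -> 9 lines: mdde awp ynrrh llvz ikl aboc nzl acqqk fcvm
Hunk 7: at line 1 remove [ynrrh,llvz] add [rzuyr,vmgzj,xikqd] -> 10 lines: mdde awp rzuyr vmgzj xikqd ikl aboc nzl acqqk fcvm
Final line 6: ikl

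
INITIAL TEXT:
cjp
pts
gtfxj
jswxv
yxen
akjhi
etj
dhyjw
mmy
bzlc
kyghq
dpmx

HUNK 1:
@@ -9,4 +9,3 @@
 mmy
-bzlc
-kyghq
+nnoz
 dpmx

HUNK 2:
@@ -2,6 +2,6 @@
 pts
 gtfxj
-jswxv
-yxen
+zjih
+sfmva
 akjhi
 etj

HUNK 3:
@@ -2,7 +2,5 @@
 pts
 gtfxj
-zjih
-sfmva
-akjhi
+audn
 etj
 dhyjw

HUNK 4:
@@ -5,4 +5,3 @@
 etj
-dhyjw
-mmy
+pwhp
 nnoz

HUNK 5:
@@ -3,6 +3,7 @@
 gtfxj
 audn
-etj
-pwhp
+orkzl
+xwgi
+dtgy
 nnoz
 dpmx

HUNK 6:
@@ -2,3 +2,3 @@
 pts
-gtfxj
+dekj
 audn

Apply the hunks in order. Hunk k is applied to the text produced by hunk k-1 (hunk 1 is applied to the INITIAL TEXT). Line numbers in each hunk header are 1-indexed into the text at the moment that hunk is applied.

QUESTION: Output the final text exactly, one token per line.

Hunk 1: at line 9 remove [bzlc,kyghq] add [nnoz] -> 11 lines: cjp pts gtfxj jswxv yxen akjhi etj dhyjw mmy nnoz dpmx
Hunk 2: at line 2 remove [jswxv,yxen] add [zjih,sfmva] -> 11 lines: cjp pts gtfxj zjih sfmva akjhi etj dhyjw mmy nnoz dpmx
Hunk 3: at line 2 remove [zjih,sfmva,akjhi] add [audn] -> 9 lines: cjp pts gtfxj audn etj dhyjw mmy nnoz dpmx
Hunk 4: at line 5 remove [dhyjw,mmy] add [pwhp] -> 8 lines: cjp pts gtfxj audn etj pwhp nnoz dpmx
Hunk 5: at line 3 remove [etj,pwhp] add [orkzl,xwgi,dtgy] -> 9 lines: cjp pts gtfxj audn orkzl xwgi dtgy nnoz dpmx
Hunk 6: at line 2 remove [gtfxj] add [dekj] -> 9 lines: cjp pts dekj audn orkzl xwgi dtgy nnoz dpmx

Answer: cjp
pts
dekj
audn
orkzl
xwgi
dtgy
nnoz
dpmx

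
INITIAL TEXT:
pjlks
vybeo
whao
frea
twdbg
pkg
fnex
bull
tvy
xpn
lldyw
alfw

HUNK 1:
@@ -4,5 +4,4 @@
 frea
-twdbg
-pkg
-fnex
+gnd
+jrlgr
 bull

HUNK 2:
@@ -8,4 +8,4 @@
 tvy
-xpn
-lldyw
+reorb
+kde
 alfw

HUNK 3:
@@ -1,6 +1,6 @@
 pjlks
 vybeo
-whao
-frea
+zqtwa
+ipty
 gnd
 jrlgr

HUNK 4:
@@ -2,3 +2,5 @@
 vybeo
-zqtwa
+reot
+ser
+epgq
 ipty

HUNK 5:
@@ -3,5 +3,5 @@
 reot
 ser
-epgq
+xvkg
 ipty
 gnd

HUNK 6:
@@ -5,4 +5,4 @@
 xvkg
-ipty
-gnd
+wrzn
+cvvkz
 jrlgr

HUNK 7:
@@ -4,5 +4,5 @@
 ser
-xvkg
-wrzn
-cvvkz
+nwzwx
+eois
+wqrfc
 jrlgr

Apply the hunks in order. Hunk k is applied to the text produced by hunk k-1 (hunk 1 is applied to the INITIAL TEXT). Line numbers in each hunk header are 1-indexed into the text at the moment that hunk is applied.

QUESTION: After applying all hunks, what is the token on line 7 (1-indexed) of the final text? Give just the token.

Answer: wqrfc

Derivation:
Hunk 1: at line 4 remove [twdbg,pkg,fnex] add [gnd,jrlgr] -> 11 lines: pjlks vybeo whao frea gnd jrlgr bull tvy xpn lldyw alfw
Hunk 2: at line 8 remove [xpn,lldyw] add [reorb,kde] -> 11 lines: pjlks vybeo whao frea gnd jrlgr bull tvy reorb kde alfw
Hunk 3: at line 1 remove [whao,frea] add [zqtwa,ipty] -> 11 lines: pjlks vybeo zqtwa ipty gnd jrlgr bull tvy reorb kde alfw
Hunk 4: at line 2 remove [zqtwa] add [reot,ser,epgq] -> 13 lines: pjlks vybeo reot ser epgq ipty gnd jrlgr bull tvy reorb kde alfw
Hunk 5: at line 3 remove [epgq] add [xvkg] -> 13 lines: pjlks vybeo reot ser xvkg ipty gnd jrlgr bull tvy reorb kde alfw
Hunk 6: at line 5 remove [ipty,gnd] add [wrzn,cvvkz] -> 13 lines: pjlks vybeo reot ser xvkg wrzn cvvkz jrlgr bull tvy reorb kde alfw
Hunk 7: at line 4 remove [xvkg,wrzn,cvvkz] add [nwzwx,eois,wqrfc] -> 13 lines: pjlks vybeo reot ser nwzwx eois wqrfc jrlgr bull tvy reorb kde alfw
Final line 7: wqrfc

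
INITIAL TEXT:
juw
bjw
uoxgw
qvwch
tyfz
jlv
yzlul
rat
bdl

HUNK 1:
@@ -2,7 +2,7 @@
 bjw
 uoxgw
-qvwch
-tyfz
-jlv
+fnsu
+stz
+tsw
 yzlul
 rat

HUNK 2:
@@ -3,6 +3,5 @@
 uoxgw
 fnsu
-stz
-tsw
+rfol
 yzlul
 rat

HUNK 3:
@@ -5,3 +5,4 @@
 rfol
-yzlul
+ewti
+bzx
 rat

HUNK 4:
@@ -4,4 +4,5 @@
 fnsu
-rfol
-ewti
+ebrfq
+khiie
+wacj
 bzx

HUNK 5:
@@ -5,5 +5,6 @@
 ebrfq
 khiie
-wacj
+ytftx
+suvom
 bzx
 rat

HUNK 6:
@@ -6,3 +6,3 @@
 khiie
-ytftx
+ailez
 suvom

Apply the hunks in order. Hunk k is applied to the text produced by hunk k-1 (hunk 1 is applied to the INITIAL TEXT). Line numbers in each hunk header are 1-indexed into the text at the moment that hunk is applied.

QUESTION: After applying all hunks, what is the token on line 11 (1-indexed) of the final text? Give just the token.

Hunk 1: at line 2 remove [qvwch,tyfz,jlv] add [fnsu,stz,tsw] -> 9 lines: juw bjw uoxgw fnsu stz tsw yzlul rat bdl
Hunk 2: at line 3 remove [stz,tsw] add [rfol] -> 8 lines: juw bjw uoxgw fnsu rfol yzlul rat bdl
Hunk 3: at line 5 remove [yzlul] add [ewti,bzx] -> 9 lines: juw bjw uoxgw fnsu rfol ewti bzx rat bdl
Hunk 4: at line 4 remove [rfol,ewti] add [ebrfq,khiie,wacj] -> 10 lines: juw bjw uoxgw fnsu ebrfq khiie wacj bzx rat bdl
Hunk 5: at line 5 remove [wacj] add [ytftx,suvom] -> 11 lines: juw bjw uoxgw fnsu ebrfq khiie ytftx suvom bzx rat bdl
Hunk 6: at line 6 remove [ytftx] add [ailez] -> 11 lines: juw bjw uoxgw fnsu ebrfq khiie ailez suvom bzx rat bdl
Final line 11: bdl

Answer: bdl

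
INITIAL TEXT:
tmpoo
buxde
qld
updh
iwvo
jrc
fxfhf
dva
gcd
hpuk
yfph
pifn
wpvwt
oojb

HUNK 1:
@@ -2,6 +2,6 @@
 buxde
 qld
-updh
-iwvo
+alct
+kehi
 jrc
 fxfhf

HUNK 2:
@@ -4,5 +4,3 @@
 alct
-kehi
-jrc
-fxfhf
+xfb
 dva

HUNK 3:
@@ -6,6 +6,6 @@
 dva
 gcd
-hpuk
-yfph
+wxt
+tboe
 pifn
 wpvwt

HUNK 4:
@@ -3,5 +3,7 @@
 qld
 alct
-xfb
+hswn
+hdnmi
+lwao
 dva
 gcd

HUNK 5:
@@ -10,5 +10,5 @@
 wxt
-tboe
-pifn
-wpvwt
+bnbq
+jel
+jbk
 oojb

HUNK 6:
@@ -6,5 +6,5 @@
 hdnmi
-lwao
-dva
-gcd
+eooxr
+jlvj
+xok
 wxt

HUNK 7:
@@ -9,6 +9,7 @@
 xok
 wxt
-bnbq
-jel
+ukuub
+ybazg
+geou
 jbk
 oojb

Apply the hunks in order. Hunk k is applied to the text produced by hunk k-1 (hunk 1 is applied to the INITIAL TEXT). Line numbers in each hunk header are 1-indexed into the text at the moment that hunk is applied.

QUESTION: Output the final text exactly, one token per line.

Answer: tmpoo
buxde
qld
alct
hswn
hdnmi
eooxr
jlvj
xok
wxt
ukuub
ybazg
geou
jbk
oojb

Derivation:
Hunk 1: at line 2 remove [updh,iwvo] add [alct,kehi] -> 14 lines: tmpoo buxde qld alct kehi jrc fxfhf dva gcd hpuk yfph pifn wpvwt oojb
Hunk 2: at line 4 remove [kehi,jrc,fxfhf] add [xfb] -> 12 lines: tmpoo buxde qld alct xfb dva gcd hpuk yfph pifn wpvwt oojb
Hunk 3: at line 6 remove [hpuk,yfph] add [wxt,tboe] -> 12 lines: tmpoo buxde qld alct xfb dva gcd wxt tboe pifn wpvwt oojb
Hunk 4: at line 3 remove [xfb] add [hswn,hdnmi,lwao] -> 14 lines: tmpoo buxde qld alct hswn hdnmi lwao dva gcd wxt tboe pifn wpvwt oojb
Hunk 5: at line 10 remove [tboe,pifn,wpvwt] add [bnbq,jel,jbk] -> 14 lines: tmpoo buxde qld alct hswn hdnmi lwao dva gcd wxt bnbq jel jbk oojb
Hunk 6: at line 6 remove [lwao,dva,gcd] add [eooxr,jlvj,xok] -> 14 lines: tmpoo buxde qld alct hswn hdnmi eooxr jlvj xok wxt bnbq jel jbk oojb
Hunk 7: at line 9 remove [bnbq,jel] add [ukuub,ybazg,geou] -> 15 lines: tmpoo buxde qld alct hswn hdnmi eooxr jlvj xok wxt ukuub ybazg geou jbk oojb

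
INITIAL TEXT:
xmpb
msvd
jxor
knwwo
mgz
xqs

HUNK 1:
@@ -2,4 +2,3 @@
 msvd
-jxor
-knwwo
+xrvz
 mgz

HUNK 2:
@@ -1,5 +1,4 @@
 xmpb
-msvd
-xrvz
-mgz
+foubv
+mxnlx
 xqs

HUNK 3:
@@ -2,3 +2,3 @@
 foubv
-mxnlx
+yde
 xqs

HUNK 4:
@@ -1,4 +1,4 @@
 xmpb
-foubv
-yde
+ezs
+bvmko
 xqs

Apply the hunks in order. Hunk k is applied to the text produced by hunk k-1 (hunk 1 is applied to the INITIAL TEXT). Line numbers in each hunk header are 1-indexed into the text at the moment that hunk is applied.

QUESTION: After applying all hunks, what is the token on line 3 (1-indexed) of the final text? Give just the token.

Answer: bvmko

Derivation:
Hunk 1: at line 2 remove [jxor,knwwo] add [xrvz] -> 5 lines: xmpb msvd xrvz mgz xqs
Hunk 2: at line 1 remove [msvd,xrvz,mgz] add [foubv,mxnlx] -> 4 lines: xmpb foubv mxnlx xqs
Hunk 3: at line 2 remove [mxnlx] add [yde] -> 4 lines: xmpb foubv yde xqs
Hunk 4: at line 1 remove [foubv,yde] add [ezs,bvmko] -> 4 lines: xmpb ezs bvmko xqs
Final line 3: bvmko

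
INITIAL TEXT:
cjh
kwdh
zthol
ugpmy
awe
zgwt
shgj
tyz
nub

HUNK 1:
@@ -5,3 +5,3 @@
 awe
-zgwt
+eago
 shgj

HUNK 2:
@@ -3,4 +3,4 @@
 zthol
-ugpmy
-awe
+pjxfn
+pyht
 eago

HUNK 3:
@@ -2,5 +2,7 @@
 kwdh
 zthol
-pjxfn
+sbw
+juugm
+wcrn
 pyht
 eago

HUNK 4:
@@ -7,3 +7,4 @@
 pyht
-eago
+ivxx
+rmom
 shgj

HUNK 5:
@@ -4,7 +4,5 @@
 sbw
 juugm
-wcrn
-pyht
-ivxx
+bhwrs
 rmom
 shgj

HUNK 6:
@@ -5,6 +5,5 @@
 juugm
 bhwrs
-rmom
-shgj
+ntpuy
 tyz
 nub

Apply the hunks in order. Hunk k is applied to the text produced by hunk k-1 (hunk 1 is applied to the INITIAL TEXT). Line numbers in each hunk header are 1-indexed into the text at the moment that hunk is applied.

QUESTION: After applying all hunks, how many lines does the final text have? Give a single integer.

Hunk 1: at line 5 remove [zgwt] add [eago] -> 9 lines: cjh kwdh zthol ugpmy awe eago shgj tyz nub
Hunk 2: at line 3 remove [ugpmy,awe] add [pjxfn,pyht] -> 9 lines: cjh kwdh zthol pjxfn pyht eago shgj tyz nub
Hunk 3: at line 2 remove [pjxfn] add [sbw,juugm,wcrn] -> 11 lines: cjh kwdh zthol sbw juugm wcrn pyht eago shgj tyz nub
Hunk 4: at line 7 remove [eago] add [ivxx,rmom] -> 12 lines: cjh kwdh zthol sbw juugm wcrn pyht ivxx rmom shgj tyz nub
Hunk 5: at line 4 remove [wcrn,pyht,ivxx] add [bhwrs] -> 10 lines: cjh kwdh zthol sbw juugm bhwrs rmom shgj tyz nub
Hunk 6: at line 5 remove [rmom,shgj] add [ntpuy] -> 9 lines: cjh kwdh zthol sbw juugm bhwrs ntpuy tyz nub
Final line count: 9

Answer: 9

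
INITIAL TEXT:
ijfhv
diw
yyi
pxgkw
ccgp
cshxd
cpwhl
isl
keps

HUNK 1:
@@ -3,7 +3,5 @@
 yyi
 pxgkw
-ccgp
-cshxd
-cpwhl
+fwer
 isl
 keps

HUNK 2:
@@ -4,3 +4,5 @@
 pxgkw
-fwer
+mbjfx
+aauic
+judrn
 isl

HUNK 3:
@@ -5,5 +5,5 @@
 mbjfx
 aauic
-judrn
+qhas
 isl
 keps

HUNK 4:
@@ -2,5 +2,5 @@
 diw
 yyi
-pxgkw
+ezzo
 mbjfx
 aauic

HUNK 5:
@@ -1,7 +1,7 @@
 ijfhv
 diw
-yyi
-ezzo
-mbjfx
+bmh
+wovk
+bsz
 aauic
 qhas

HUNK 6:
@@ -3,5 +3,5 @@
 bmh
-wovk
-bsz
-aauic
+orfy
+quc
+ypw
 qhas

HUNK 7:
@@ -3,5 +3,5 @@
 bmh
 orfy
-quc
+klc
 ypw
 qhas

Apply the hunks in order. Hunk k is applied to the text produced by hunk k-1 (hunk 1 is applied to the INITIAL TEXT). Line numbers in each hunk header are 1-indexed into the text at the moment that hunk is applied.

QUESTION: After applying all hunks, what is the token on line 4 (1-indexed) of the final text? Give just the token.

Answer: orfy

Derivation:
Hunk 1: at line 3 remove [ccgp,cshxd,cpwhl] add [fwer] -> 7 lines: ijfhv diw yyi pxgkw fwer isl keps
Hunk 2: at line 4 remove [fwer] add [mbjfx,aauic,judrn] -> 9 lines: ijfhv diw yyi pxgkw mbjfx aauic judrn isl keps
Hunk 3: at line 5 remove [judrn] add [qhas] -> 9 lines: ijfhv diw yyi pxgkw mbjfx aauic qhas isl keps
Hunk 4: at line 2 remove [pxgkw] add [ezzo] -> 9 lines: ijfhv diw yyi ezzo mbjfx aauic qhas isl keps
Hunk 5: at line 1 remove [yyi,ezzo,mbjfx] add [bmh,wovk,bsz] -> 9 lines: ijfhv diw bmh wovk bsz aauic qhas isl keps
Hunk 6: at line 3 remove [wovk,bsz,aauic] add [orfy,quc,ypw] -> 9 lines: ijfhv diw bmh orfy quc ypw qhas isl keps
Hunk 7: at line 3 remove [quc] add [klc] -> 9 lines: ijfhv diw bmh orfy klc ypw qhas isl keps
Final line 4: orfy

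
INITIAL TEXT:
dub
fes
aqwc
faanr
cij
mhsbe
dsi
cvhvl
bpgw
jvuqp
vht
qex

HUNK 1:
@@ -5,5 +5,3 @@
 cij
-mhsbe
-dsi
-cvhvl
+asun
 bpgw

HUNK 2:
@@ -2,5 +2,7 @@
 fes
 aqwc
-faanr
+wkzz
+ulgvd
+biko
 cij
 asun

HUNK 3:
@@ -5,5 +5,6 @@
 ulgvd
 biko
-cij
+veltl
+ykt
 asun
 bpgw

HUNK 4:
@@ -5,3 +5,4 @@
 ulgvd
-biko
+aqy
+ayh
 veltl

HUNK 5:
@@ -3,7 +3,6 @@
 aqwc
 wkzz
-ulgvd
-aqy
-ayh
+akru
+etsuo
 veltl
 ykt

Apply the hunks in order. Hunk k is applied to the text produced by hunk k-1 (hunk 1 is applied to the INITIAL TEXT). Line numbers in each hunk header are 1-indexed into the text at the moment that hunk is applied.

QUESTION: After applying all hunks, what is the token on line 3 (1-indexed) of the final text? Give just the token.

Answer: aqwc

Derivation:
Hunk 1: at line 5 remove [mhsbe,dsi,cvhvl] add [asun] -> 10 lines: dub fes aqwc faanr cij asun bpgw jvuqp vht qex
Hunk 2: at line 2 remove [faanr] add [wkzz,ulgvd,biko] -> 12 lines: dub fes aqwc wkzz ulgvd biko cij asun bpgw jvuqp vht qex
Hunk 3: at line 5 remove [cij] add [veltl,ykt] -> 13 lines: dub fes aqwc wkzz ulgvd biko veltl ykt asun bpgw jvuqp vht qex
Hunk 4: at line 5 remove [biko] add [aqy,ayh] -> 14 lines: dub fes aqwc wkzz ulgvd aqy ayh veltl ykt asun bpgw jvuqp vht qex
Hunk 5: at line 3 remove [ulgvd,aqy,ayh] add [akru,etsuo] -> 13 lines: dub fes aqwc wkzz akru etsuo veltl ykt asun bpgw jvuqp vht qex
Final line 3: aqwc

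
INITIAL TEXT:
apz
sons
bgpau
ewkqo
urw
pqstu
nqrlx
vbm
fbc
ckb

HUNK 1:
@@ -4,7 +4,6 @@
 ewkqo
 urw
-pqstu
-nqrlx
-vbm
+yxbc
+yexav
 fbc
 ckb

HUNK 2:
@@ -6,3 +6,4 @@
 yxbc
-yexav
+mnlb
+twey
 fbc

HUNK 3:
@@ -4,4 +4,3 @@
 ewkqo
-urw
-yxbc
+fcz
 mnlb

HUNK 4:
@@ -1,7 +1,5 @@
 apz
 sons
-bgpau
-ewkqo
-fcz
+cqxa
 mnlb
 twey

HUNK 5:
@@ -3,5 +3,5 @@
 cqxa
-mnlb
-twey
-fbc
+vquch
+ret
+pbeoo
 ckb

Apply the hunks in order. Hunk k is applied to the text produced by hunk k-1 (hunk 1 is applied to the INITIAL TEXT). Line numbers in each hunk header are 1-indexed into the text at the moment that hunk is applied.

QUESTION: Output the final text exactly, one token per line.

Hunk 1: at line 4 remove [pqstu,nqrlx,vbm] add [yxbc,yexav] -> 9 lines: apz sons bgpau ewkqo urw yxbc yexav fbc ckb
Hunk 2: at line 6 remove [yexav] add [mnlb,twey] -> 10 lines: apz sons bgpau ewkqo urw yxbc mnlb twey fbc ckb
Hunk 3: at line 4 remove [urw,yxbc] add [fcz] -> 9 lines: apz sons bgpau ewkqo fcz mnlb twey fbc ckb
Hunk 4: at line 1 remove [bgpau,ewkqo,fcz] add [cqxa] -> 7 lines: apz sons cqxa mnlb twey fbc ckb
Hunk 5: at line 3 remove [mnlb,twey,fbc] add [vquch,ret,pbeoo] -> 7 lines: apz sons cqxa vquch ret pbeoo ckb

Answer: apz
sons
cqxa
vquch
ret
pbeoo
ckb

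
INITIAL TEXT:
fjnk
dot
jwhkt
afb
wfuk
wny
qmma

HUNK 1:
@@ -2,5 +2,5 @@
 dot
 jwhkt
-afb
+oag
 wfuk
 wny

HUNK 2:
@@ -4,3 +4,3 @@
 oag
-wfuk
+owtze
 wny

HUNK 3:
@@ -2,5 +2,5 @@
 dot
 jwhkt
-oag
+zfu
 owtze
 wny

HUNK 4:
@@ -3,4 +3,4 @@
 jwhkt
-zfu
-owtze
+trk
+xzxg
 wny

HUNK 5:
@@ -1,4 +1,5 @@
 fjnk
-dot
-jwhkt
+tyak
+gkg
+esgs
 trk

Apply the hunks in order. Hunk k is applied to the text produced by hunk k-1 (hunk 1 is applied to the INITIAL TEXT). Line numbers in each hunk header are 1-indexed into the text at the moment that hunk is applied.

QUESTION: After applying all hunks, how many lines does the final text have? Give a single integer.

Hunk 1: at line 2 remove [afb] add [oag] -> 7 lines: fjnk dot jwhkt oag wfuk wny qmma
Hunk 2: at line 4 remove [wfuk] add [owtze] -> 7 lines: fjnk dot jwhkt oag owtze wny qmma
Hunk 3: at line 2 remove [oag] add [zfu] -> 7 lines: fjnk dot jwhkt zfu owtze wny qmma
Hunk 4: at line 3 remove [zfu,owtze] add [trk,xzxg] -> 7 lines: fjnk dot jwhkt trk xzxg wny qmma
Hunk 5: at line 1 remove [dot,jwhkt] add [tyak,gkg,esgs] -> 8 lines: fjnk tyak gkg esgs trk xzxg wny qmma
Final line count: 8

Answer: 8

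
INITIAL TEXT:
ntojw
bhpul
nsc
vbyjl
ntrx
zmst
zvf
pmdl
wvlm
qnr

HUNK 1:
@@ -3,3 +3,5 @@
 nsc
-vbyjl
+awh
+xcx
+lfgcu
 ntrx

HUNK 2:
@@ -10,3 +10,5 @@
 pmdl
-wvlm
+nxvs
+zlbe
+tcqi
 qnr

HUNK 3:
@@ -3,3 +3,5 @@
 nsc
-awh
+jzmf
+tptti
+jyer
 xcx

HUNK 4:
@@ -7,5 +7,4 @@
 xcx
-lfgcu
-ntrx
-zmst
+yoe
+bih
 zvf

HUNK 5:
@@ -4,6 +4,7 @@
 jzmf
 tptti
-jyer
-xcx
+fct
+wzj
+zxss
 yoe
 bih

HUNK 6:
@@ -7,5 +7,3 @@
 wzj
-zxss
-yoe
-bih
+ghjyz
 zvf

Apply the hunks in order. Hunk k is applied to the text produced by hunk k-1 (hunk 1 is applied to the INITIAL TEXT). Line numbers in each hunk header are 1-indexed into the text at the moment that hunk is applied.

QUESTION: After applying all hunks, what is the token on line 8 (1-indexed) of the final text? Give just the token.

Answer: ghjyz

Derivation:
Hunk 1: at line 3 remove [vbyjl] add [awh,xcx,lfgcu] -> 12 lines: ntojw bhpul nsc awh xcx lfgcu ntrx zmst zvf pmdl wvlm qnr
Hunk 2: at line 10 remove [wvlm] add [nxvs,zlbe,tcqi] -> 14 lines: ntojw bhpul nsc awh xcx lfgcu ntrx zmst zvf pmdl nxvs zlbe tcqi qnr
Hunk 3: at line 3 remove [awh] add [jzmf,tptti,jyer] -> 16 lines: ntojw bhpul nsc jzmf tptti jyer xcx lfgcu ntrx zmst zvf pmdl nxvs zlbe tcqi qnr
Hunk 4: at line 7 remove [lfgcu,ntrx,zmst] add [yoe,bih] -> 15 lines: ntojw bhpul nsc jzmf tptti jyer xcx yoe bih zvf pmdl nxvs zlbe tcqi qnr
Hunk 5: at line 4 remove [jyer,xcx] add [fct,wzj,zxss] -> 16 lines: ntojw bhpul nsc jzmf tptti fct wzj zxss yoe bih zvf pmdl nxvs zlbe tcqi qnr
Hunk 6: at line 7 remove [zxss,yoe,bih] add [ghjyz] -> 14 lines: ntojw bhpul nsc jzmf tptti fct wzj ghjyz zvf pmdl nxvs zlbe tcqi qnr
Final line 8: ghjyz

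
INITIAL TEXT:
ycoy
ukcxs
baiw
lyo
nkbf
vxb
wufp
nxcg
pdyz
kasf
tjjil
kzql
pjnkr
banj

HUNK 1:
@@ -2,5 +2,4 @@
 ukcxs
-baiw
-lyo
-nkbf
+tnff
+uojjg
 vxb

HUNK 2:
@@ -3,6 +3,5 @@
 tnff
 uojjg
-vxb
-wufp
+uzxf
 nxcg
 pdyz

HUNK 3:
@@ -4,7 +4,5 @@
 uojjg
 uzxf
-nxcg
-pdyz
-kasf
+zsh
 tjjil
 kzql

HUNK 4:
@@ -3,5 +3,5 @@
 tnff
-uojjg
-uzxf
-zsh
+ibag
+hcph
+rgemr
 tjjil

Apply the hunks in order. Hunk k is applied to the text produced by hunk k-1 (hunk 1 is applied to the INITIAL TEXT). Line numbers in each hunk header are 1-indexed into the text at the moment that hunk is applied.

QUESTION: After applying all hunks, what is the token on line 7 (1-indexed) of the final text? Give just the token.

Answer: tjjil

Derivation:
Hunk 1: at line 2 remove [baiw,lyo,nkbf] add [tnff,uojjg] -> 13 lines: ycoy ukcxs tnff uojjg vxb wufp nxcg pdyz kasf tjjil kzql pjnkr banj
Hunk 2: at line 3 remove [vxb,wufp] add [uzxf] -> 12 lines: ycoy ukcxs tnff uojjg uzxf nxcg pdyz kasf tjjil kzql pjnkr banj
Hunk 3: at line 4 remove [nxcg,pdyz,kasf] add [zsh] -> 10 lines: ycoy ukcxs tnff uojjg uzxf zsh tjjil kzql pjnkr banj
Hunk 4: at line 3 remove [uojjg,uzxf,zsh] add [ibag,hcph,rgemr] -> 10 lines: ycoy ukcxs tnff ibag hcph rgemr tjjil kzql pjnkr banj
Final line 7: tjjil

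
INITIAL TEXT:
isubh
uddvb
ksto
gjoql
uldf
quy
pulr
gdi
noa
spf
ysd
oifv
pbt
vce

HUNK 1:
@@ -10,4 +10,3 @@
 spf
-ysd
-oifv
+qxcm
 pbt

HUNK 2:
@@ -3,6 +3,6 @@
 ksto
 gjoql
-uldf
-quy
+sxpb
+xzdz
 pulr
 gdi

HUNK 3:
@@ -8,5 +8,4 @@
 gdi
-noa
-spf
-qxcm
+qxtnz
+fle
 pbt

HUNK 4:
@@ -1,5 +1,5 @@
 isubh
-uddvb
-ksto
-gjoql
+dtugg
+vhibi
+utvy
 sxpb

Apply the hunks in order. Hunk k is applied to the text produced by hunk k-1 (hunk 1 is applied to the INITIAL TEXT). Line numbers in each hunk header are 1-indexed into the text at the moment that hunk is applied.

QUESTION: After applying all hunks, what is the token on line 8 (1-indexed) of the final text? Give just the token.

Hunk 1: at line 10 remove [ysd,oifv] add [qxcm] -> 13 lines: isubh uddvb ksto gjoql uldf quy pulr gdi noa spf qxcm pbt vce
Hunk 2: at line 3 remove [uldf,quy] add [sxpb,xzdz] -> 13 lines: isubh uddvb ksto gjoql sxpb xzdz pulr gdi noa spf qxcm pbt vce
Hunk 3: at line 8 remove [noa,spf,qxcm] add [qxtnz,fle] -> 12 lines: isubh uddvb ksto gjoql sxpb xzdz pulr gdi qxtnz fle pbt vce
Hunk 4: at line 1 remove [uddvb,ksto,gjoql] add [dtugg,vhibi,utvy] -> 12 lines: isubh dtugg vhibi utvy sxpb xzdz pulr gdi qxtnz fle pbt vce
Final line 8: gdi

Answer: gdi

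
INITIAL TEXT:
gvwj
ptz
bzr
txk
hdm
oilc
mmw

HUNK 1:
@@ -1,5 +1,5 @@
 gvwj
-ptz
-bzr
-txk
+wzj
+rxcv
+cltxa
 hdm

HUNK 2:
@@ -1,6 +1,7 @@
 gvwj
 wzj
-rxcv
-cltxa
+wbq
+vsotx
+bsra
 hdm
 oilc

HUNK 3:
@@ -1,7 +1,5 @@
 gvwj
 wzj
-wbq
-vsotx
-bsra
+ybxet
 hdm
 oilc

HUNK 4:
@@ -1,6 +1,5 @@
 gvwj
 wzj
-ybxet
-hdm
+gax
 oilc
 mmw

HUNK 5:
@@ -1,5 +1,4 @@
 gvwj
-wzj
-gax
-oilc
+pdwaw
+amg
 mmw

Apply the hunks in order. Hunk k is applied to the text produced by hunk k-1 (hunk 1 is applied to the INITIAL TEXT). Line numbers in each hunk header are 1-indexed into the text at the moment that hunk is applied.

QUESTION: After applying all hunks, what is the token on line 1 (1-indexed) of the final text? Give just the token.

Answer: gvwj

Derivation:
Hunk 1: at line 1 remove [ptz,bzr,txk] add [wzj,rxcv,cltxa] -> 7 lines: gvwj wzj rxcv cltxa hdm oilc mmw
Hunk 2: at line 1 remove [rxcv,cltxa] add [wbq,vsotx,bsra] -> 8 lines: gvwj wzj wbq vsotx bsra hdm oilc mmw
Hunk 3: at line 1 remove [wbq,vsotx,bsra] add [ybxet] -> 6 lines: gvwj wzj ybxet hdm oilc mmw
Hunk 4: at line 1 remove [ybxet,hdm] add [gax] -> 5 lines: gvwj wzj gax oilc mmw
Hunk 5: at line 1 remove [wzj,gax,oilc] add [pdwaw,amg] -> 4 lines: gvwj pdwaw amg mmw
Final line 1: gvwj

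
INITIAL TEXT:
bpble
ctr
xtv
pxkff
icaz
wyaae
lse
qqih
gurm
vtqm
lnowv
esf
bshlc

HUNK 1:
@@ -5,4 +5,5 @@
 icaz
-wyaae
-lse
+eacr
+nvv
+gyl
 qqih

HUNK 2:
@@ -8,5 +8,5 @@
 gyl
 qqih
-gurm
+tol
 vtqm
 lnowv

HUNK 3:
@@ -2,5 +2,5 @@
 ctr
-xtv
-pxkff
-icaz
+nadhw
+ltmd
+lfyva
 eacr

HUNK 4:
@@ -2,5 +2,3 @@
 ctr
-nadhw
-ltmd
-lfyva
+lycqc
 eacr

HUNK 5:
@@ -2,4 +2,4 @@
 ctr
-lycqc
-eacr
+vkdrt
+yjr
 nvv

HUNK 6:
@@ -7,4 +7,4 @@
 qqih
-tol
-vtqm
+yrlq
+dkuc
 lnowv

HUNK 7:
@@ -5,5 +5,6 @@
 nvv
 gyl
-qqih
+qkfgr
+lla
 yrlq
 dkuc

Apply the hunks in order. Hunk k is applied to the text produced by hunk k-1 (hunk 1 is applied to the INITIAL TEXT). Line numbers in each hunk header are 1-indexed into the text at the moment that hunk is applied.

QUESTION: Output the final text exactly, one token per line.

Hunk 1: at line 5 remove [wyaae,lse] add [eacr,nvv,gyl] -> 14 lines: bpble ctr xtv pxkff icaz eacr nvv gyl qqih gurm vtqm lnowv esf bshlc
Hunk 2: at line 8 remove [gurm] add [tol] -> 14 lines: bpble ctr xtv pxkff icaz eacr nvv gyl qqih tol vtqm lnowv esf bshlc
Hunk 3: at line 2 remove [xtv,pxkff,icaz] add [nadhw,ltmd,lfyva] -> 14 lines: bpble ctr nadhw ltmd lfyva eacr nvv gyl qqih tol vtqm lnowv esf bshlc
Hunk 4: at line 2 remove [nadhw,ltmd,lfyva] add [lycqc] -> 12 lines: bpble ctr lycqc eacr nvv gyl qqih tol vtqm lnowv esf bshlc
Hunk 5: at line 2 remove [lycqc,eacr] add [vkdrt,yjr] -> 12 lines: bpble ctr vkdrt yjr nvv gyl qqih tol vtqm lnowv esf bshlc
Hunk 6: at line 7 remove [tol,vtqm] add [yrlq,dkuc] -> 12 lines: bpble ctr vkdrt yjr nvv gyl qqih yrlq dkuc lnowv esf bshlc
Hunk 7: at line 5 remove [qqih] add [qkfgr,lla] -> 13 lines: bpble ctr vkdrt yjr nvv gyl qkfgr lla yrlq dkuc lnowv esf bshlc

Answer: bpble
ctr
vkdrt
yjr
nvv
gyl
qkfgr
lla
yrlq
dkuc
lnowv
esf
bshlc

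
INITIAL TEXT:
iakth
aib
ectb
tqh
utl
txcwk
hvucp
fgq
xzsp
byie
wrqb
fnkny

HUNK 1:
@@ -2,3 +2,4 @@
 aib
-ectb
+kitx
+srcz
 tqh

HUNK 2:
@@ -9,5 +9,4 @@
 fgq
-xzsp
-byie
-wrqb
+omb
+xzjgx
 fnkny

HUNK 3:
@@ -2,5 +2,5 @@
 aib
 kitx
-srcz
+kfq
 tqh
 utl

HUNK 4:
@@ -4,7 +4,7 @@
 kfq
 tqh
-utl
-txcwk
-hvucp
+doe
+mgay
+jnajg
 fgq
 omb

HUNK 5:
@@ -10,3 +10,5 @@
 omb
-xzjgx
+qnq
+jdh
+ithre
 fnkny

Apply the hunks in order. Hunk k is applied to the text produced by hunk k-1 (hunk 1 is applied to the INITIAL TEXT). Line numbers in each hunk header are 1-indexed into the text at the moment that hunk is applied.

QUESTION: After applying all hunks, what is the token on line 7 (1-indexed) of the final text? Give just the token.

Hunk 1: at line 2 remove [ectb] add [kitx,srcz] -> 13 lines: iakth aib kitx srcz tqh utl txcwk hvucp fgq xzsp byie wrqb fnkny
Hunk 2: at line 9 remove [xzsp,byie,wrqb] add [omb,xzjgx] -> 12 lines: iakth aib kitx srcz tqh utl txcwk hvucp fgq omb xzjgx fnkny
Hunk 3: at line 2 remove [srcz] add [kfq] -> 12 lines: iakth aib kitx kfq tqh utl txcwk hvucp fgq omb xzjgx fnkny
Hunk 4: at line 4 remove [utl,txcwk,hvucp] add [doe,mgay,jnajg] -> 12 lines: iakth aib kitx kfq tqh doe mgay jnajg fgq omb xzjgx fnkny
Hunk 5: at line 10 remove [xzjgx] add [qnq,jdh,ithre] -> 14 lines: iakth aib kitx kfq tqh doe mgay jnajg fgq omb qnq jdh ithre fnkny
Final line 7: mgay

Answer: mgay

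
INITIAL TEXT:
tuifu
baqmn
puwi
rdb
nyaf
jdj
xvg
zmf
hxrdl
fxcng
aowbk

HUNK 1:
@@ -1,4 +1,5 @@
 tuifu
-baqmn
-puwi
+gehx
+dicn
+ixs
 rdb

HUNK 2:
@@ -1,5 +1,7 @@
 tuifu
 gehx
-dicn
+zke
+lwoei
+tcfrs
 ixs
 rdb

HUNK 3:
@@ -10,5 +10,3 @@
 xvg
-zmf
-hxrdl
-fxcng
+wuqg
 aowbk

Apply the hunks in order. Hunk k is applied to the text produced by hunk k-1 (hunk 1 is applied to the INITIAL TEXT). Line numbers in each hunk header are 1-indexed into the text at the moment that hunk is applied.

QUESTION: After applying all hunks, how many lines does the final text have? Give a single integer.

Answer: 12

Derivation:
Hunk 1: at line 1 remove [baqmn,puwi] add [gehx,dicn,ixs] -> 12 lines: tuifu gehx dicn ixs rdb nyaf jdj xvg zmf hxrdl fxcng aowbk
Hunk 2: at line 1 remove [dicn] add [zke,lwoei,tcfrs] -> 14 lines: tuifu gehx zke lwoei tcfrs ixs rdb nyaf jdj xvg zmf hxrdl fxcng aowbk
Hunk 3: at line 10 remove [zmf,hxrdl,fxcng] add [wuqg] -> 12 lines: tuifu gehx zke lwoei tcfrs ixs rdb nyaf jdj xvg wuqg aowbk
Final line count: 12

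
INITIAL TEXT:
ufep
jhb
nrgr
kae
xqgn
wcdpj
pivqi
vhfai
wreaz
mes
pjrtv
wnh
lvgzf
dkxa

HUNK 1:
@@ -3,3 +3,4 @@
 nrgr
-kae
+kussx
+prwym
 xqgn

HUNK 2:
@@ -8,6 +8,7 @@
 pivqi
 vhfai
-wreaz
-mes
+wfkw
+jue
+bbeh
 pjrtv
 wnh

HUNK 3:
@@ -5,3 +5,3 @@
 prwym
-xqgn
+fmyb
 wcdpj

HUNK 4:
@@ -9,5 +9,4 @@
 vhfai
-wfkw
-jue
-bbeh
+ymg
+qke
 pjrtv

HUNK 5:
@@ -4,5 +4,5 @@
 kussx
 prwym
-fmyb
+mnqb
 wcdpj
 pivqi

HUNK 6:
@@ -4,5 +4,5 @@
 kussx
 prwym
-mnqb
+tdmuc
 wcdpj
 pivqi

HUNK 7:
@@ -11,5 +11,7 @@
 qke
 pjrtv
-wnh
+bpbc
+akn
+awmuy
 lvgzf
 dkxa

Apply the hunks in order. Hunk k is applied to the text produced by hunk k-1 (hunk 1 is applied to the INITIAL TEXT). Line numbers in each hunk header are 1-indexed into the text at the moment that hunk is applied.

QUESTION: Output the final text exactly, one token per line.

Answer: ufep
jhb
nrgr
kussx
prwym
tdmuc
wcdpj
pivqi
vhfai
ymg
qke
pjrtv
bpbc
akn
awmuy
lvgzf
dkxa

Derivation:
Hunk 1: at line 3 remove [kae] add [kussx,prwym] -> 15 lines: ufep jhb nrgr kussx prwym xqgn wcdpj pivqi vhfai wreaz mes pjrtv wnh lvgzf dkxa
Hunk 2: at line 8 remove [wreaz,mes] add [wfkw,jue,bbeh] -> 16 lines: ufep jhb nrgr kussx prwym xqgn wcdpj pivqi vhfai wfkw jue bbeh pjrtv wnh lvgzf dkxa
Hunk 3: at line 5 remove [xqgn] add [fmyb] -> 16 lines: ufep jhb nrgr kussx prwym fmyb wcdpj pivqi vhfai wfkw jue bbeh pjrtv wnh lvgzf dkxa
Hunk 4: at line 9 remove [wfkw,jue,bbeh] add [ymg,qke] -> 15 lines: ufep jhb nrgr kussx prwym fmyb wcdpj pivqi vhfai ymg qke pjrtv wnh lvgzf dkxa
Hunk 5: at line 4 remove [fmyb] add [mnqb] -> 15 lines: ufep jhb nrgr kussx prwym mnqb wcdpj pivqi vhfai ymg qke pjrtv wnh lvgzf dkxa
Hunk 6: at line 4 remove [mnqb] add [tdmuc] -> 15 lines: ufep jhb nrgr kussx prwym tdmuc wcdpj pivqi vhfai ymg qke pjrtv wnh lvgzf dkxa
Hunk 7: at line 11 remove [wnh] add [bpbc,akn,awmuy] -> 17 lines: ufep jhb nrgr kussx prwym tdmuc wcdpj pivqi vhfai ymg qke pjrtv bpbc akn awmuy lvgzf dkxa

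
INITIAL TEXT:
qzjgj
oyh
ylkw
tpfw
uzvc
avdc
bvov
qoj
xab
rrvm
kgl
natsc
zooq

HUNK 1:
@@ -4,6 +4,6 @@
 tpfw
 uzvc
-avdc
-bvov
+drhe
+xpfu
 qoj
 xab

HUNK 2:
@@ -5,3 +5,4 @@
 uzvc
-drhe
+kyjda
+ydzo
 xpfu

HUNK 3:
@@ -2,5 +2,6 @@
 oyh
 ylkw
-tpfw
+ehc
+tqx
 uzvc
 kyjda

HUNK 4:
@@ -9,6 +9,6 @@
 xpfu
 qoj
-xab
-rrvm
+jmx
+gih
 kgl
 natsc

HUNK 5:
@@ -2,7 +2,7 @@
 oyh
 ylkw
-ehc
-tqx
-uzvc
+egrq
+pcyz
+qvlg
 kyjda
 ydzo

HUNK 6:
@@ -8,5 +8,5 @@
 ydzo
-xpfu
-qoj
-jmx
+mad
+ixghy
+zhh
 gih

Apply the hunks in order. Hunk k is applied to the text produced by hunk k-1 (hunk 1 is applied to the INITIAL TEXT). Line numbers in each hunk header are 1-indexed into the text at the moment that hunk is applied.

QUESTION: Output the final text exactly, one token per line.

Hunk 1: at line 4 remove [avdc,bvov] add [drhe,xpfu] -> 13 lines: qzjgj oyh ylkw tpfw uzvc drhe xpfu qoj xab rrvm kgl natsc zooq
Hunk 2: at line 5 remove [drhe] add [kyjda,ydzo] -> 14 lines: qzjgj oyh ylkw tpfw uzvc kyjda ydzo xpfu qoj xab rrvm kgl natsc zooq
Hunk 3: at line 2 remove [tpfw] add [ehc,tqx] -> 15 lines: qzjgj oyh ylkw ehc tqx uzvc kyjda ydzo xpfu qoj xab rrvm kgl natsc zooq
Hunk 4: at line 9 remove [xab,rrvm] add [jmx,gih] -> 15 lines: qzjgj oyh ylkw ehc tqx uzvc kyjda ydzo xpfu qoj jmx gih kgl natsc zooq
Hunk 5: at line 2 remove [ehc,tqx,uzvc] add [egrq,pcyz,qvlg] -> 15 lines: qzjgj oyh ylkw egrq pcyz qvlg kyjda ydzo xpfu qoj jmx gih kgl natsc zooq
Hunk 6: at line 8 remove [xpfu,qoj,jmx] add [mad,ixghy,zhh] -> 15 lines: qzjgj oyh ylkw egrq pcyz qvlg kyjda ydzo mad ixghy zhh gih kgl natsc zooq

Answer: qzjgj
oyh
ylkw
egrq
pcyz
qvlg
kyjda
ydzo
mad
ixghy
zhh
gih
kgl
natsc
zooq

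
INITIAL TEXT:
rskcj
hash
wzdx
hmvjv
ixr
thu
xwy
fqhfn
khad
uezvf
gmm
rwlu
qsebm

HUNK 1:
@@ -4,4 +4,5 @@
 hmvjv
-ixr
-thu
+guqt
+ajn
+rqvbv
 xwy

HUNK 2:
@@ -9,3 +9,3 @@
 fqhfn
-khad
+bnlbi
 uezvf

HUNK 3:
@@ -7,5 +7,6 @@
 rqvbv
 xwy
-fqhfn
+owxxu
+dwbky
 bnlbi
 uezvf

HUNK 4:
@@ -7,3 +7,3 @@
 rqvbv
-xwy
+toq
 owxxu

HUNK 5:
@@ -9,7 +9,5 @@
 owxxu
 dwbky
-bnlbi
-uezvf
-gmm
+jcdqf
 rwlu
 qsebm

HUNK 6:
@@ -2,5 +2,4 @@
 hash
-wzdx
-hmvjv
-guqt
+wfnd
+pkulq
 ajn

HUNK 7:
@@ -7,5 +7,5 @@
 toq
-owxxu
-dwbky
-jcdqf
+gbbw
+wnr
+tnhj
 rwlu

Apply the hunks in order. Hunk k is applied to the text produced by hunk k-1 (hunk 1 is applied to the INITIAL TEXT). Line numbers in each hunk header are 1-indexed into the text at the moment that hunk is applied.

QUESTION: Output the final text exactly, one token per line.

Hunk 1: at line 4 remove [ixr,thu] add [guqt,ajn,rqvbv] -> 14 lines: rskcj hash wzdx hmvjv guqt ajn rqvbv xwy fqhfn khad uezvf gmm rwlu qsebm
Hunk 2: at line 9 remove [khad] add [bnlbi] -> 14 lines: rskcj hash wzdx hmvjv guqt ajn rqvbv xwy fqhfn bnlbi uezvf gmm rwlu qsebm
Hunk 3: at line 7 remove [fqhfn] add [owxxu,dwbky] -> 15 lines: rskcj hash wzdx hmvjv guqt ajn rqvbv xwy owxxu dwbky bnlbi uezvf gmm rwlu qsebm
Hunk 4: at line 7 remove [xwy] add [toq] -> 15 lines: rskcj hash wzdx hmvjv guqt ajn rqvbv toq owxxu dwbky bnlbi uezvf gmm rwlu qsebm
Hunk 5: at line 9 remove [bnlbi,uezvf,gmm] add [jcdqf] -> 13 lines: rskcj hash wzdx hmvjv guqt ajn rqvbv toq owxxu dwbky jcdqf rwlu qsebm
Hunk 6: at line 2 remove [wzdx,hmvjv,guqt] add [wfnd,pkulq] -> 12 lines: rskcj hash wfnd pkulq ajn rqvbv toq owxxu dwbky jcdqf rwlu qsebm
Hunk 7: at line 7 remove [owxxu,dwbky,jcdqf] add [gbbw,wnr,tnhj] -> 12 lines: rskcj hash wfnd pkulq ajn rqvbv toq gbbw wnr tnhj rwlu qsebm

Answer: rskcj
hash
wfnd
pkulq
ajn
rqvbv
toq
gbbw
wnr
tnhj
rwlu
qsebm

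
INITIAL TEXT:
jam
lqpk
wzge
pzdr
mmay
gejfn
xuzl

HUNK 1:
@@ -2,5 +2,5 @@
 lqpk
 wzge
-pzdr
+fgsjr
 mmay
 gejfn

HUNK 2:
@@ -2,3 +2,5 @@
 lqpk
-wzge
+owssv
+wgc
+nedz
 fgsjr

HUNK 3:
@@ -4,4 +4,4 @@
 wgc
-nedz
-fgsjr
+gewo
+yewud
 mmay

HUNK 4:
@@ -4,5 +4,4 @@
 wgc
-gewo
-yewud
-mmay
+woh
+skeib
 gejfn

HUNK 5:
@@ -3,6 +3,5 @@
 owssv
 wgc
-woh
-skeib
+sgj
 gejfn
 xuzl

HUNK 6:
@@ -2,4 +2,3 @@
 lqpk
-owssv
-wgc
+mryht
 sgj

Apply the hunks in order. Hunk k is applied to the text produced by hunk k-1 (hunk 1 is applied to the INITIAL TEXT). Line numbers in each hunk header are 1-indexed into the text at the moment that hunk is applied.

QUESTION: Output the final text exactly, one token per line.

Answer: jam
lqpk
mryht
sgj
gejfn
xuzl

Derivation:
Hunk 1: at line 2 remove [pzdr] add [fgsjr] -> 7 lines: jam lqpk wzge fgsjr mmay gejfn xuzl
Hunk 2: at line 2 remove [wzge] add [owssv,wgc,nedz] -> 9 lines: jam lqpk owssv wgc nedz fgsjr mmay gejfn xuzl
Hunk 3: at line 4 remove [nedz,fgsjr] add [gewo,yewud] -> 9 lines: jam lqpk owssv wgc gewo yewud mmay gejfn xuzl
Hunk 4: at line 4 remove [gewo,yewud,mmay] add [woh,skeib] -> 8 lines: jam lqpk owssv wgc woh skeib gejfn xuzl
Hunk 5: at line 3 remove [woh,skeib] add [sgj] -> 7 lines: jam lqpk owssv wgc sgj gejfn xuzl
Hunk 6: at line 2 remove [owssv,wgc] add [mryht] -> 6 lines: jam lqpk mryht sgj gejfn xuzl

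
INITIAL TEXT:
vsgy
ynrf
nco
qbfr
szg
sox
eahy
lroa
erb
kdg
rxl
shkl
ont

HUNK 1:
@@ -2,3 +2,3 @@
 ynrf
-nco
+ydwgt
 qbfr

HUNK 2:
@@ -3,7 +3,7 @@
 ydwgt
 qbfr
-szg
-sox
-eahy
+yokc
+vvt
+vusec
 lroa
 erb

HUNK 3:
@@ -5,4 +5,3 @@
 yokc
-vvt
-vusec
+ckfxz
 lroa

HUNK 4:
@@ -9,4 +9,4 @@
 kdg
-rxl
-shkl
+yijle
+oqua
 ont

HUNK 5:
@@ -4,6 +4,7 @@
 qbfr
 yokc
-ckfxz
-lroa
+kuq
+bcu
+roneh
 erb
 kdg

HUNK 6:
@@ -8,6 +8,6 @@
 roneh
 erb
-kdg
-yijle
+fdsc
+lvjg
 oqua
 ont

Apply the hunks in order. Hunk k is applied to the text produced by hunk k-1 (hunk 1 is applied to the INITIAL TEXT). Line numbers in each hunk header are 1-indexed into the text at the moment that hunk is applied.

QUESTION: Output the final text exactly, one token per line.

Hunk 1: at line 2 remove [nco] add [ydwgt] -> 13 lines: vsgy ynrf ydwgt qbfr szg sox eahy lroa erb kdg rxl shkl ont
Hunk 2: at line 3 remove [szg,sox,eahy] add [yokc,vvt,vusec] -> 13 lines: vsgy ynrf ydwgt qbfr yokc vvt vusec lroa erb kdg rxl shkl ont
Hunk 3: at line 5 remove [vvt,vusec] add [ckfxz] -> 12 lines: vsgy ynrf ydwgt qbfr yokc ckfxz lroa erb kdg rxl shkl ont
Hunk 4: at line 9 remove [rxl,shkl] add [yijle,oqua] -> 12 lines: vsgy ynrf ydwgt qbfr yokc ckfxz lroa erb kdg yijle oqua ont
Hunk 5: at line 4 remove [ckfxz,lroa] add [kuq,bcu,roneh] -> 13 lines: vsgy ynrf ydwgt qbfr yokc kuq bcu roneh erb kdg yijle oqua ont
Hunk 6: at line 8 remove [kdg,yijle] add [fdsc,lvjg] -> 13 lines: vsgy ynrf ydwgt qbfr yokc kuq bcu roneh erb fdsc lvjg oqua ont

Answer: vsgy
ynrf
ydwgt
qbfr
yokc
kuq
bcu
roneh
erb
fdsc
lvjg
oqua
ont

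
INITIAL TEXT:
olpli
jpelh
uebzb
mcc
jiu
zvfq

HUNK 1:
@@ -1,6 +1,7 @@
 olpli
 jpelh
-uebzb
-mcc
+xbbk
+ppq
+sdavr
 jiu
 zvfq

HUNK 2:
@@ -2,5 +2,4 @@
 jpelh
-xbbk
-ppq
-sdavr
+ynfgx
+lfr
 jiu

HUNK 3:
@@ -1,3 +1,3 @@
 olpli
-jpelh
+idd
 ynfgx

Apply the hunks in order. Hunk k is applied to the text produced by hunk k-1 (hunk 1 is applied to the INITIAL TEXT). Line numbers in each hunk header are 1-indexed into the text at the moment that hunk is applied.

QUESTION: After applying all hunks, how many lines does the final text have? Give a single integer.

Hunk 1: at line 1 remove [uebzb,mcc] add [xbbk,ppq,sdavr] -> 7 lines: olpli jpelh xbbk ppq sdavr jiu zvfq
Hunk 2: at line 2 remove [xbbk,ppq,sdavr] add [ynfgx,lfr] -> 6 lines: olpli jpelh ynfgx lfr jiu zvfq
Hunk 3: at line 1 remove [jpelh] add [idd] -> 6 lines: olpli idd ynfgx lfr jiu zvfq
Final line count: 6

Answer: 6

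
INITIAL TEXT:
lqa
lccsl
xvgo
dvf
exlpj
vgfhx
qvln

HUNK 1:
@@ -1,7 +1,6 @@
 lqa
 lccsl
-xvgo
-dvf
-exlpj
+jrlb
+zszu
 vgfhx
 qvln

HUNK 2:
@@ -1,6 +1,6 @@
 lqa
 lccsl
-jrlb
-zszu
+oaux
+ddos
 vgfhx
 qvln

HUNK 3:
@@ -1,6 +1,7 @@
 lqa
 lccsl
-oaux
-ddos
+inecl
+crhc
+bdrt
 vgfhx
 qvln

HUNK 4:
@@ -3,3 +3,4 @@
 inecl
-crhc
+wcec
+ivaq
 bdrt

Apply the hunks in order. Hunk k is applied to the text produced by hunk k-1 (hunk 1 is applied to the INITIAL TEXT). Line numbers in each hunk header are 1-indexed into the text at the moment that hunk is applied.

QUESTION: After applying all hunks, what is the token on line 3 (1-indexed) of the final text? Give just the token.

Answer: inecl

Derivation:
Hunk 1: at line 1 remove [xvgo,dvf,exlpj] add [jrlb,zszu] -> 6 lines: lqa lccsl jrlb zszu vgfhx qvln
Hunk 2: at line 1 remove [jrlb,zszu] add [oaux,ddos] -> 6 lines: lqa lccsl oaux ddos vgfhx qvln
Hunk 3: at line 1 remove [oaux,ddos] add [inecl,crhc,bdrt] -> 7 lines: lqa lccsl inecl crhc bdrt vgfhx qvln
Hunk 4: at line 3 remove [crhc] add [wcec,ivaq] -> 8 lines: lqa lccsl inecl wcec ivaq bdrt vgfhx qvln
Final line 3: inecl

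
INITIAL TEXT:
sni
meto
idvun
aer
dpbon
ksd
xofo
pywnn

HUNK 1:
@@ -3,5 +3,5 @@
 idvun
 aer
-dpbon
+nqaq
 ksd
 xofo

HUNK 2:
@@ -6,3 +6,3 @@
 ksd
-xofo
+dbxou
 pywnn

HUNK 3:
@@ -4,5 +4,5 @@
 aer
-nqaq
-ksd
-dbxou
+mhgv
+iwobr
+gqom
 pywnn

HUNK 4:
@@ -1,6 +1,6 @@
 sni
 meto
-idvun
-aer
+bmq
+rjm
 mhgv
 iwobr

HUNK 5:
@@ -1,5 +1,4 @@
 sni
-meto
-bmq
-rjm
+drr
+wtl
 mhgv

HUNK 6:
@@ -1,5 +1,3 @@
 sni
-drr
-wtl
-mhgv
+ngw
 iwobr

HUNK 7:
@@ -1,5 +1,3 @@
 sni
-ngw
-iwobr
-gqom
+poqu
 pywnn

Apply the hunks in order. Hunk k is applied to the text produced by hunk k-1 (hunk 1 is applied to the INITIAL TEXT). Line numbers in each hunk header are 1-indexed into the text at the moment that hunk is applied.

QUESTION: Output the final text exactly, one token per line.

Answer: sni
poqu
pywnn

Derivation:
Hunk 1: at line 3 remove [dpbon] add [nqaq] -> 8 lines: sni meto idvun aer nqaq ksd xofo pywnn
Hunk 2: at line 6 remove [xofo] add [dbxou] -> 8 lines: sni meto idvun aer nqaq ksd dbxou pywnn
Hunk 3: at line 4 remove [nqaq,ksd,dbxou] add [mhgv,iwobr,gqom] -> 8 lines: sni meto idvun aer mhgv iwobr gqom pywnn
Hunk 4: at line 1 remove [idvun,aer] add [bmq,rjm] -> 8 lines: sni meto bmq rjm mhgv iwobr gqom pywnn
Hunk 5: at line 1 remove [meto,bmq,rjm] add [drr,wtl] -> 7 lines: sni drr wtl mhgv iwobr gqom pywnn
Hunk 6: at line 1 remove [drr,wtl,mhgv] add [ngw] -> 5 lines: sni ngw iwobr gqom pywnn
Hunk 7: at line 1 remove [ngw,iwobr,gqom] add [poqu] -> 3 lines: sni poqu pywnn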